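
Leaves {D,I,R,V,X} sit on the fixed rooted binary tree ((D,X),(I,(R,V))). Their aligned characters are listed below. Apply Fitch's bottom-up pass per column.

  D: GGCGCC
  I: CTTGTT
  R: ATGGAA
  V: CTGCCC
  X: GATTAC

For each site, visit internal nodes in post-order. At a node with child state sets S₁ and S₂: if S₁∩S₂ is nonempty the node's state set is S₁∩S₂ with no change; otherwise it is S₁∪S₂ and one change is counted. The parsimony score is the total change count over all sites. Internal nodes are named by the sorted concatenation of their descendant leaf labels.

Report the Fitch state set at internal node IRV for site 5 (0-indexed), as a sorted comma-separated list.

[col 0] DX: children D:{G}, X:{G} ∩→ {G}; cost 0
[col 0] RV: children R:{A}, V:{C} ∪→ {A,C}; cost 1
[col 0] IRV: children I:{C}, RV:{A,C} ∩→ {C}; cost 0
[col 0] DIRVX: children DX:{G}, IRV:{C} ∪→ {C,G}; cost 1
[col 1] DX: children D:{G}, X:{A} ∪→ {A,G}; cost 1
[col 1] RV: children R:{T}, V:{T} ∩→ {T}; cost 0
[col 1] IRV: children I:{T}, RV:{T} ∩→ {T}; cost 0
[col 1] DIRVX: children DX:{A,G}, IRV:{T} ∪→ {A,G,T}; cost 1
[col 2] DX: children D:{C}, X:{T} ∪→ {C,T}; cost 1
[col 2] RV: children R:{G}, V:{G} ∩→ {G}; cost 0
[col 2] IRV: children I:{T}, RV:{G} ∪→ {G,T}; cost 1
[col 2] DIRVX: children DX:{C,T}, IRV:{G,T} ∩→ {T}; cost 0
[col 3] DX: children D:{G}, X:{T} ∪→ {G,T}; cost 1
[col 3] RV: children R:{G}, V:{C} ∪→ {C,G}; cost 1
[col 3] IRV: children I:{G}, RV:{C,G} ∩→ {G}; cost 0
[col 3] DIRVX: children DX:{G,T}, IRV:{G} ∩→ {G}; cost 0
[col 4] DX: children D:{C}, X:{A} ∪→ {A,C}; cost 1
[col 4] RV: children R:{A}, V:{C} ∪→ {A,C}; cost 1
[col 4] IRV: children I:{T}, RV:{A,C} ∪→ {A,C,T}; cost 1
[col 4] DIRVX: children DX:{A,C}, IRV:{A,C,T} ∩→ {A,C}; cost 0
[col 5] DX: children D:{C}, X:{C} ∩→ {C}; cost 0
[col 5] RV: children R:{A}, V:{C} ∪→ {A,C}; cost 1
[col 5] IRV: children I:{T}, RV:{A,C} ∪→ {A,C,T}; cost 1
[col 5] DIRVX: children DX:{C}, IRV:{A,C,T} ∩→ {C}; cost 0
per-site changes: [2, 2, 2, 2, 3, 2]; total = 13

A,C,T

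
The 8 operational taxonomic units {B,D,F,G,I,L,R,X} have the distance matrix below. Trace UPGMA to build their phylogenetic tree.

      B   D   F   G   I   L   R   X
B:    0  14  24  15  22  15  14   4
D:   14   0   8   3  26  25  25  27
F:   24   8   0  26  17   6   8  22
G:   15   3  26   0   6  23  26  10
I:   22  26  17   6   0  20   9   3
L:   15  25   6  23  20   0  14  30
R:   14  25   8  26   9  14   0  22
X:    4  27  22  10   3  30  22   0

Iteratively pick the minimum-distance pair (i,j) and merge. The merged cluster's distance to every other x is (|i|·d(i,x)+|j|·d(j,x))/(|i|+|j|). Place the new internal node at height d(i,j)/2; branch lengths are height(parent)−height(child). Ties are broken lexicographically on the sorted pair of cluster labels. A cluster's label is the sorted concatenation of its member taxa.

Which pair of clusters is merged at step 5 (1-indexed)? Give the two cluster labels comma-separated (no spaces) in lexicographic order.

1. join D+G (d=3) ⇒ DG; edges |D|=3/2, |G|=3/2
  updated: d(B,DG)=29/2, d(DG,F)=17, d(DG,I)=16, d(DG,L)=24, d(DG,R)=51/2, d(DG,X)=37/2
2. join I+X (d=3) ⇒ IX; edges |I|=3/2, |X|=3/2
  updated: d(B,IX)=13, d(DG,IX)=69/4, d(F,IX)=39/2, d(IX,L)=25, d(IX,R)=31/2
3. join F+L (d=6) ⇒ FL; edges |F|=3, |L|=3
  updated: d(B,FL)=39/2, d(DG,FL)=41/2, d(FL,IX)=89/4, d(FL,R)=11
4. join FL+R (d=11) ⇒ FLR; edges |FL|=5/2, |R|=11/2
  updated: d(B,FLR)=53/3, d(DG,FLR)=133/6, d(FLR,IX)=20
5. join B+IX (d=13) ⇒ BIX; edges |B|=13/2, |IX|=5
  updated: d(BIX,DG)=49/3, d(BIX,FLR)=173/9
6. join BIX+DG (d=49/3) ⇒ BDGIX; edges |BIX|=5/3, |DG|=20/3
  updated: d(BDGIX,FLR)=102/5
7. join BDGIX+FLR (d=102/5) ⇒ BDFGILRX; edges |BDGIX|=61/30, |FLR|=47/10
final tree: (((B:13/2,(I:3/2,X:3/2):5):5/3,(D:3/2,G:3/2):20/3):61/30,((F:3,L:3):5/2,R:11/2):47/10)
total length: 1397/30

B,IX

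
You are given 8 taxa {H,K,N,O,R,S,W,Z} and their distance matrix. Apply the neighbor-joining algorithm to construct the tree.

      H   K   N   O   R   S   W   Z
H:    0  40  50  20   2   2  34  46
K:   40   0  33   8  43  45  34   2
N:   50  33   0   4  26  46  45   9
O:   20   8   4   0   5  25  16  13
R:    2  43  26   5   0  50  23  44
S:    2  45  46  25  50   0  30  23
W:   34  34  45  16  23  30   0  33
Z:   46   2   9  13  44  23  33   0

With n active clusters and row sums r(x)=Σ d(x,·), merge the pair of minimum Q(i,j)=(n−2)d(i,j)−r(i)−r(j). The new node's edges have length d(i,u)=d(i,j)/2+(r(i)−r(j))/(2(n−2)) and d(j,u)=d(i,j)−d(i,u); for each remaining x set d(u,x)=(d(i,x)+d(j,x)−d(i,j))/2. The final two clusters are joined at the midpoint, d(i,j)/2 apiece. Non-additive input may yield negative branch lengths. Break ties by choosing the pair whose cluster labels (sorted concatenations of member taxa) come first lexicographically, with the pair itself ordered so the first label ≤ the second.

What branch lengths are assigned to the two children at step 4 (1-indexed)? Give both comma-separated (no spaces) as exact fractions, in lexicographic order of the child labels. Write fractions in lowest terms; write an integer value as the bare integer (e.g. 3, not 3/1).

step 1: merge (H,S) at d=2, Q=-403; branch lengths H→-5/4, S→13/4; new cluster HS
  updated: d(HS,K)=83/2, d(HS,N)=47, d(HS,O)=43/2, d(HS,R)=25, d(HS,W)=31, d(HS,Z)=67/2
step 2: merge (K,Z) at d=2, Q=-286; branch lengths K→37/10, Z→-17/10; new cluster KZ
  updated: d(HS,KZ)=73/2, d(KZ,N)=20, d(KZ,O)=19/2, d(KZ,R)=85/2, d(KZ,W)=65/2
step 3: merge (KZ,N) at d=20, Q=-203; branch lengths KZ→79/8, N→81/8; new cluster KNZ
  updated: d(HS,KNZ)=127/4, d(KNZ,O)=-13/4, d(KNZ,R)=97/4, d(KNZ,W)=115/4
step 4: merge (KNZ,O) at d=-13/4, Q=-261/2; branch lengths KNZ→65/12, O→-26/3; new cluster KNOZ
  updated: d(HS,KNOZ)=113/4, d(KNOZ,R)=65/4, d(KNOZ,W)=24
step 5: merge (HS,W) at d=31, Q=-401/4; branch lengths HS→273/16, W→223/16; new cluster HSW
  updated: d(HSW,KNOZ)=85/8, d(HSW,R)=17/2
step 6: merge (HSW,KNOZ) at d=85/8, Q=-283/8; branch lengths HSW→23/16, KNOZ→147/16; new cluster HKNOSWZ
  updated: d(HKNOSWZ,R)=113/16
step 7: merge (HKNOSWZ,R) at d=113/16; branch lengths HKNOSWZ→113/32, R→113/32; new cluster HKNORSWZ
final tree: ((((H:-5/4,S:13/4):273/16,W:223/16):23/16,(((K:37/10,Z:-17/10):79/8,N:81/8):65/12,O:-26/3):147/16):113/32,R:113/32)
total length: 1111/16

65/12,-26/3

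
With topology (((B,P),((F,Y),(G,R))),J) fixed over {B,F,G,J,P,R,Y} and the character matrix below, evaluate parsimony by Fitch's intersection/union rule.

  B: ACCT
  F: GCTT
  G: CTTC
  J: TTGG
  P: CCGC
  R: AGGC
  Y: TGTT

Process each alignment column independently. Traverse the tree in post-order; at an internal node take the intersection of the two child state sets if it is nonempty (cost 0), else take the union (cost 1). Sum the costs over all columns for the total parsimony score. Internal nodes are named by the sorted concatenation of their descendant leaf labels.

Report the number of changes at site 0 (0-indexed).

5

[col 0] BP: children B:{A}, P:{C} ∪→ {A,C}; cost 1
[col 0] FY: children F:{G}, Y:{T} ∪→ {G,T}; cost 1
[col 0] GR: children G:{C}, R:{A} ∪→ {A,C}; cost 1
[col 0] FGRY: children FY:{G,T}, GR:{A,C} ∪→ {A,C,G,T}; cost 1
[col 0] BFGPRY: children BP:{A,C}, FGRY:{A,C,G,T} ∩→ {A,C}; cost 0
[col 0] BFGJPRY: children BFGPRY:{A,C}, J:{T} ∪→ {A,C,T}; cost 1
[col 1] BP: children B:{C}, P:{C} ∩→ {C}; cost 0
[col 1] FY: children F:{C}, Y:{G} ∪→ {C,G}; cost 1
[col 1] GR: children G:{T}, R:{G} ∪→ {G,T}; cost 1
[col 1] FGRY: children FY:{C,G}, GR:{G,T} ∩→ {G}; cost 0
[col 1] BFGPRY: children BP:{C}, FGRY:{G} ∪→ {C,G}; cost 1
[col 1] BFGJPRY: children BFGPRY:{C,G}, J:{T} ∪→ {C,G,T}; cost 1
[col 2] BP: children B:{C}, P:{G} ∪→ {C,G}; cost 1
[col 2] FY: children F:{T}, Y:{T} ∩→ {T}; cost 0
[col 2] GR: children G:{T}, R:{G} ∪→ {G,T}; cost 1
[col 2] FGRY: children FY:{T}, GR:{G,T} ∩→ {T}; cost 0
[col 2] BFGPRY: children BP:{C,G}, FGRY:{T} ∪→ {C,G,T}; cost 1
[col 2] BFGJPRY: children BFGPRY:{C,G,T}, J:{G} ∩→ {G}; cost 0
[col 3] BP: children B:{T}, P:{C} ∪→ {C,T}; cost 1
[col 3] FY: children F:{T}, Y:{T} ∩→ {T}; cost 0
[col 3] GR: children G:{C}, R:{C} ∩→ {C}; cost 0
[col 3] FGRY: children FY:{T}, GR:{C} ∪→ {C,T}; cost 1
[col 3] BFGPRY: children BP:{C,T}, FGRY:{C,T} ∩→ {C,T}; cost 0
[col 3] BFGJPRY: children BFGPRY:{C,T}, J:{G} ∪→ {C,G,T}; cost 1
per-site changes: [5, 4, 3, 3]; total = 15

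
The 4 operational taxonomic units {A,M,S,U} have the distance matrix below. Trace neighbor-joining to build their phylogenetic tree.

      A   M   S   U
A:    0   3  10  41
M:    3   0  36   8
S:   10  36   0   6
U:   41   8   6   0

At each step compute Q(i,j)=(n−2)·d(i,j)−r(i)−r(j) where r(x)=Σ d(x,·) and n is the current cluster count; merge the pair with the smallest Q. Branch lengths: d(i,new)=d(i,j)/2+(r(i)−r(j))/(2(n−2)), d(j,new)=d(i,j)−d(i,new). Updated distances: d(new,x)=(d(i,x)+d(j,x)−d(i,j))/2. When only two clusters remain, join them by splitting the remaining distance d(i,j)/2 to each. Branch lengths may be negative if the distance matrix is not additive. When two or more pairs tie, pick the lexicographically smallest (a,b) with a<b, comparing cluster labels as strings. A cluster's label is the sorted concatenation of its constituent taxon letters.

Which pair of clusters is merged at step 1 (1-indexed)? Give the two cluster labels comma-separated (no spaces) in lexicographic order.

step 1: merge (A,M) at d=3, Q=-95; branch lengths A→13/4, M→-1/4; new cluster AM
  updated: d(AM,S)=43/2, d(AM,U)=23
step 2: merge (AM,S) at d=43/2, Q=-101/2; branch lengths AM→77/4, S→9/4; new cluster AMS
  updated: d(AMS,U)=15/4
step 3: merge (AMS,U) at d=15/4; branch lengths AMS→15/8, U→15/8; new cluster AMSU
final tree: (((A:13/4,M:-1/4):77/4,S:9/4):15/8,U:15/8)
total length: 113/4

A,M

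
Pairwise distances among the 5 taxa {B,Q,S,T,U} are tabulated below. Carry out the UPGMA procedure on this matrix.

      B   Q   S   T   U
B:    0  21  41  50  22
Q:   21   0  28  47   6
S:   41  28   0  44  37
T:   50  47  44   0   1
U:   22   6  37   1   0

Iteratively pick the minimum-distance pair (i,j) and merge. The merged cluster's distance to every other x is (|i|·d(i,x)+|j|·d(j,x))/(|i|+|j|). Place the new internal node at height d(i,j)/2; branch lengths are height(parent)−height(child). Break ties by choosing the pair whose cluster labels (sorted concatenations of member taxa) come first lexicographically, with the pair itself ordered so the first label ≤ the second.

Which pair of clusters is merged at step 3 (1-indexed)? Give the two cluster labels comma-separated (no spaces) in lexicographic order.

BQ,TU

1. join T+U (d=1) ⇒ TU; edges |T|=1/2, |U|=1/2
  updated: d(B,TU)=36, d(Q,TU)=53/2, d(S,TU)=81/2
2. join B+Q (d=21) ⇒ BQ; edges |B|=21/2, |Q|=21/2
  updated: d(BQ,S)=69/2, d(BQ,TU)=125/4
3. join BQ+TU (d=125/4) ⇒ BQTU; edges |BQ|=41/8, |TU|=121/8
  updated: d(BQTU,S)=75/2
4. join BQTU+S (d=75/2) ⇒ BQSTU; edges |BQTU|=25/8, |S|=75/4
final tree: (((B:21/2,Q:21/2):41/8,(T:1/2,U:1/2):121/8):25/8,S:75/4)
total length: 513/8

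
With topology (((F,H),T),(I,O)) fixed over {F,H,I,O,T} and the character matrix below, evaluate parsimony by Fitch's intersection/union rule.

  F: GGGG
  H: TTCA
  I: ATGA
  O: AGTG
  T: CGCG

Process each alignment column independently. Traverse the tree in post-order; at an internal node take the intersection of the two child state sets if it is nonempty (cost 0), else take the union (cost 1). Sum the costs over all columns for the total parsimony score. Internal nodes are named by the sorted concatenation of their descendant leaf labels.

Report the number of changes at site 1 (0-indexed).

2

[col 0] FH: children F:{G}, H:{T} ∪→ {G,T}; cost 1
[col 0] FHT: children FH:{G,T}, T:{C} ∪→ {C,G,T}; cost 1
[col 0] IO: children I:{A}, O:{A} ∩→ {A}; cost 0
[col 0] FHIOT: children FHT:{C,G,T}, IO:{A} ∪→ {A,C,G,T}; cost 1
[col 1] FH: children F:{G}, H:{T} ∪→ {G,T}; cost 1
[col 1] FHT: children FH:{G,T}, T:{G} ∩→ {G}; cost 0
[col 1] IO: children I:{T}, O:{G} ∪→ {G,T}; cost 1
[col 1] FHIOT: children FHT:{G}, IO:{G,T} ∩→ {G}; cost 0
[col 2] FH: children F:{G}, H:{C} ∪→ {C,G}; cost 1
[col 2] FHT: children FH:{C,G}, T:{C} ∩→ {C}; cost 0
[col 2] IO: children I:{G}, O:{T} ∪→ {G,T}; cost 1
[col 2] FHIOT: children FHT:{C}, IO:{G,T} ∪→ {C,G,T}; cost 1
[col 3] FH: children F:{G}, H:{A} ∪→ {A,G}; cost 1
[col 3] FHT: children FH:{A,G}, T:{G} ∩→ {G}; cost 0
[col 3] IO: children I:{A}, O:{G} ∪→ {A,G}; cost 1
[col 3] FHIOT: children FHT:{G}, IO:{A,G} ∩→ {G}; cost 0
per-site changes: [3, 2, 3, 2]; total = 10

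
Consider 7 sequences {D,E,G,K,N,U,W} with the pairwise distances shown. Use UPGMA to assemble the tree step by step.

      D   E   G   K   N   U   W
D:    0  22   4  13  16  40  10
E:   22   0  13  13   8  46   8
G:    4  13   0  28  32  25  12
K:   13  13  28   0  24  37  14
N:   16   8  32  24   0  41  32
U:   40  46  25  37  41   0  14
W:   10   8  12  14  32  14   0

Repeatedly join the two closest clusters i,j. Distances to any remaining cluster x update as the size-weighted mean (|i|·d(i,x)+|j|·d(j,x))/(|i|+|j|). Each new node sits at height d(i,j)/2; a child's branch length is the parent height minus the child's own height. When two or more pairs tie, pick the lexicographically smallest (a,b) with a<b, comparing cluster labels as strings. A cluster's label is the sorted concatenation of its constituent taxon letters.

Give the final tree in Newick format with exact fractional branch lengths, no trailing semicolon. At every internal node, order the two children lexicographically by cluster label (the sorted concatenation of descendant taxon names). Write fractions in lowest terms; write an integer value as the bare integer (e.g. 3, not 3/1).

step 1: merge (D,G) at d=4; branch lengths D→2, G→2; new cluster DG
  updated: d(DG,E)=35/2, d(DG,K)=41/2, d(DG,N)=24, d(DG,U)=65/2, d(DG,W)=11
step 2: merge (E,N) at d=8; branch lengths E→4, N→4; new cluster EN
  updated: d(DG,EN)=83/4, d(EN,K)=37/2, d(EN,U)=87/2, d(EN,W)=20
step 3: merge (DG,W) at d=11; branch lengths DG→7/2, W→11/2; new cluster DGW
  updated: d(DGW,EN)=41/2, d(DGW,K)=55/3, d(DGW,U)=79/3
step 4: merge (DGW,K) at d=55/3; branch lengths DGW→11/3, K→55/6; new cluster DGKW
  updated: d(DGKW,EN)=20, d(DGKW,U)=29
step 5: merge (DGKW,EN) at d=20; branch lengths DGKW→5/6, EN→6; new cluster DEGKNW
  updated: d(DEGKNW,U)=203/6
step 6: merge (DEGKNW,U) at d=203/6; branch lengths DEGKNW→83/12, U→203/12; new cluster DEGKNUW
final tree: (((((D:2,G:2):7/2,W:11/2):11/3,K:55/6):5/6,(E:4,N:4):6):83/12,U:203/12)
total length: 129/2

(((((D:2,G:2):7/2,W:11/2):11/3,K:55/6):5/6,(E:4,N:4):6):83/12,U:203/12)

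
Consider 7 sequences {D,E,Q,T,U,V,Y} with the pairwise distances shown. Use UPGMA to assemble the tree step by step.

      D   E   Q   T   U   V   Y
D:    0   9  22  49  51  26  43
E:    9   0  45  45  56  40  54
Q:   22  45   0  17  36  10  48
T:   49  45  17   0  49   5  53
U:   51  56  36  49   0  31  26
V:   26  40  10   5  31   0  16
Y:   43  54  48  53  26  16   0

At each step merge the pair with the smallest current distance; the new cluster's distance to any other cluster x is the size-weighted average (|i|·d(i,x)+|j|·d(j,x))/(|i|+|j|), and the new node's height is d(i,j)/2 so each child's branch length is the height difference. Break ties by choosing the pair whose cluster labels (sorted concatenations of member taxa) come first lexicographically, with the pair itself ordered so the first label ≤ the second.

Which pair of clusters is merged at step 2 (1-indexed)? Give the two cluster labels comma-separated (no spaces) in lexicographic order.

D,E

iteration 1: select T,V (d=5); attach at lengths (5/2, 5/2); label the merged cluster TV
  updated: d(D,TV)=75/2, d(E,TV)=85/2, d(Q,TV)=27/2, d(TV,U)=40, d(TV,Y)=69/2
iteration 2: select D,E (d=9); attach at lengths (9/2, 9/2); label the merged cluster DE
  updated: d(DE,Q)=67/2, d(DE,TV)=40, d(DE,U)=107/2, d(DE,Y)=97/2
iteration 3: select Q,TV (d=27/2); attach at lengths (27/4, 17/4); label the merged cluster QTV
  updated: d(DE,QTV)=227/6, d(QTV,U)=116/3, d(QTV,Y)=39
iteration 4: select U,Y (d=26); attach at lengths (13, 13); label the merged cluster UY
  updated: d(DE,UY)=51, d(QTV,UY)=233/6
iteration 5: select DE,QTV (d=227/6); attach at lengths (173/12, 73/6); label the merged cluster DEQTV
  updated: d(DEQTV,UY)=437/10
iteration 6: select DEQTV,UY (d=437/10); attach at lengths (44/15, 177/20); label the merged cluster DEQTUVY
final tree: (((D:9/2,E:9/2):173/12,(Q:27/4,(T:5/2,V:5/2):17/4):73/6):44/15,(U:13,Y:13):177/20)
total length: 2681/30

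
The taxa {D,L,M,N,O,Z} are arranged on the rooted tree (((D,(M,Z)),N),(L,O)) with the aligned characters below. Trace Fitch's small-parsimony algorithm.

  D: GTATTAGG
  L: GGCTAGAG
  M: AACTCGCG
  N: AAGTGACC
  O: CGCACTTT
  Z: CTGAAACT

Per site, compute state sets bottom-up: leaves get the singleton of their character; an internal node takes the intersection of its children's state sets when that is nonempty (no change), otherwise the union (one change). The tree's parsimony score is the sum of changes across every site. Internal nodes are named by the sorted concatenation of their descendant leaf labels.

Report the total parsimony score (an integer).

25

[col 0] MZ: children M:{A}, Z:{C} ∪→ {A,C}; cost 1
[col 0] DMZ: children D:{G}, MZ:{A,C} ∪→ {A,C,G}; cost 1
[col 0] DMNZ: children DMZ:{A,C,G}, N:{A} ∩→ {A}; cost 0
[col 0] LO: children L:{G}, O:{C} ∪→ {C,G}; cost 1
[col 0] DLMNOZ: children DMNZ:{A}, LO:{C,G} ∪→ {A,C,G}; cost 1
[col 1] MZ: children M:{A}, Z:{T} ∪→ {A,T}; cost 1
[col 1] DMZ: children D:{T}, MZ:{A,T} ∩→ {T}; cost 0
[col 1] DMNZ: children DMZ:{T}, N:{A} ∪→ {A,T}; cost 1
[col 1] LO: children L:{G}, O:{G} ∩→ {G}; cost 0
[col 1] DLMNOZ: children DMNZ:{A,T}, LO:{G} ∪→ {A,G,T}; cost 1
[col 2] MZ: children M:{C}, Z:{G} ∪→ {C,G}; cost 1
[col 2] DMZ: children D:{A}, MZ:{C,G} ∪→ {A,C,G}; cost 1
[col 2] DMNZ: children DMZ:{A,C,G}, N:{G} ∩→ {G}; cost 0
[col 2] LO: children L:{C}, O:{C} ∩→ {C}; cost 0
[col 2] DLMNOZ: children DMNZ:{G}, LO:{C} ∪→ {C,G}; cost 1
[col 3] MZ: children M:{T}, Z:{A} ∪→ {A,T}; cost 1
[col 3] DMZ: children D:{T}, MZ:{A,T} ∩→ {T}; cost 0
[col 3] DMNZ: children DMZ:{T}, N:{T} ∩→ {T}; cost 0
[col 3] LO: children L:{T}, O:{A} ∪→ {A,T}; cost 1
[col 3] DLMNOZ: children DMNZ:{T}, LO:{A,T} ∩→ {T}; cost 0
[col 4] MZ: children M:{C}, Z:{A} ∪→ {A,C}; cost 1
[col 4] DMZ: children D:{T}, MZ:{A,C} ∪→ {A,C,T}; cost 1
[col 4] DMNZ: children DMZ:{A,C,T}, N:{G} ∪→ {A,C,G,T}; cost 1
[col 4] LO: children L:{A}, O:{C} ∪→ {A,C}; cost 1
[col 4] DLMNOZ: children DMNZ:{A,C,G,T}, LO:{A,C} ∩→ {A,C}; cost 0
[col 5] MZ: children M:{G}, Z:{A} ∪→ {A,G}; cost 1
[col 5] DMZ: children D:{A}, MZ:{A,G} ∩→ {A}; cost 0
[col 5] DMNZ: children DMZ:{A}, N:{A} ∩→ {A}; cost 0
[col 5] LO: children L:{G}, O:{T} ∪→ {G,T}; cost 1
[col 5] DLMNOZ: children DMNZ:{A}, LO:{G,T} ∪→ {A,G,T}; cost 1
[col 6] MZ: children M:{C}, Z:{C} ∩→ {C}; cost 0
[col 6] DMZ: children D:{G}, MZ:{C} ∪→ {C,G}; cost 1
[col 6] DMNZ: children DMZ:{C,G}, N:{C} ∩→ {C}; cost 0
[col 6] LO: children L:{A}, O:{T} ∪→ {A,T}; cost 1
[col 6] DLMNOZ: children DMNZ:{C}, LO:{A,T} ∪→ {A,C,T}; cost 1
[col 7] MZ: children M:{G}, Z:{T} ∪→ {G,T}; cost 1
[col 7] DMZ: children D:{G}, MZ:{G,T} ∩→ {G}; cost 0
[col 7] DMNZ: children DMZ:{G}, N:{C} ∪→ {C,G}; cost 1
[col 7] LO: children L:{G}, O:{T} ∪→ {G,T}; cost 1
[col 7] DLMNOZ: children DMNZ:{C,G}, LO:{G,T} ∩→ {G}; cost 0
per-site changes: [4, 3, 3, 2, 4, 3, 3, 3]; total = 25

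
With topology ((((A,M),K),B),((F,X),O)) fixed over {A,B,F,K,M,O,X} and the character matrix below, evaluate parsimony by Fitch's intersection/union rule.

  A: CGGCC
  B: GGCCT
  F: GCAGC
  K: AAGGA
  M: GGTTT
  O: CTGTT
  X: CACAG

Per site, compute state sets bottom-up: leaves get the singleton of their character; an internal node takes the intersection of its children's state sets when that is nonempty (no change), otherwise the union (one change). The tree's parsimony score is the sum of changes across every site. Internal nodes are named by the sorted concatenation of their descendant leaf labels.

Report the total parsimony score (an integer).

[col 0] AM: children A:{C}, M:{G} ∪→ {C,G}; cost 1
[col 0] AKM: children AM:{C,G}, K:{A} ∪→ {A,C,G}; cost 1
[col 0] ABKM: children AKM:{A,C,G}, B:{G} ∩→ {G}; cost 0
[col 0] FX: children F:{G}, X:{C} ∪→ {C,G}; cost 1
[col 0] FOX: children FX:{C,G}, O:{C} ∩→ {C}; cost 0
[col 0] ABFKMOX: children ABKM:{G}, FOX:{C} ∪→ {C,G}; cost 1
[col 1] AM: children A:{G}, M:{G} ∩→ {G}; cost 0
[col 1] AKM: children AM:{G}, K:{A} ∪→ {A,G}; cost 1
[col 1] ABKM: children AKM:{A,G}, B:{G} ∩→ {G}; cost 0
[col 1] FX: children F:{C}, X:{A} ∪→ {A,C}; cost 1
[col 1] FOX: children FX:{A,C}, O:{T} ∪→ {A,C,T}; cost 1
[col 1] ABFKMOX: children ABKM:{G}, FOX:{A,C,T} ∪→ {A,C,G,T}; cost 1
[col 2] AM: children A:{G}, M:{T} ∪→ {G,T}; cost 1
[col 2] AKM: children AM:{G,T}, K:{G} ∩→ {G}; cost 0
[col 2] ABKM: children AKM:{G}, B:{C} ∪→ {C,G}; cost 1
[col 2] FX: children F:{A}, X:{C} ∪→ {A,C}; cost 1
[col 2] FOX: children FX:{A,C}, O:{G} ∪→ {A,C,G}; cost 1
[col 2] ABFKMOX: children ABKM:{C,G}, FOX:{A,C,G} ∩→ {C,G}; cost 0
[col 3] AM: children A:{C}, M:{T} ∪→ {C,T}; cost 1
[col 3] AKM: children AM:{C,T}, K:{G} ∪→ {C,G,T}; cost 1
[col 3] ABKM: children AKM:{C,G,T}, B:{C} ∩→ {C}; cost 0
[col 3] FX: children F:{G}, X:{A} ∪→ {A,G}; cost 1
[col 3] FOX: children FX:{A,G}, O:{T} ∪→ {A,G,T}; cost 1
[col 3] ABFKMOX: children ABKM:{C}, FOX:{A,G,T} ∪→ {A,C,G,T}; cost 1
[col 4] AM: children A:{C}, M:{T} ∪→ {C,T}; cost 1
[col 4] AKM: children AM:{C,T}, K:{A} ∪→ {A,C,T}; cost 1
[col 4] ABKM: children AKM:{A,C,T}, B:{T} ∩→ {T}; cost 0
[col 4] FX: children F:{C}, X:{G} ∪→ {C,G}; cost 1
[col 4] FOX: children FX:{C,G}, O:{T} ∪→ {C,G,T}; cost 1
[col 4] ABFKMOX: children ABKM:{T}, FOX:{C,G,T} ∩→ {T}; cost 0
per-site changes: [4, 4, 4, 5, 4]; total = 21

21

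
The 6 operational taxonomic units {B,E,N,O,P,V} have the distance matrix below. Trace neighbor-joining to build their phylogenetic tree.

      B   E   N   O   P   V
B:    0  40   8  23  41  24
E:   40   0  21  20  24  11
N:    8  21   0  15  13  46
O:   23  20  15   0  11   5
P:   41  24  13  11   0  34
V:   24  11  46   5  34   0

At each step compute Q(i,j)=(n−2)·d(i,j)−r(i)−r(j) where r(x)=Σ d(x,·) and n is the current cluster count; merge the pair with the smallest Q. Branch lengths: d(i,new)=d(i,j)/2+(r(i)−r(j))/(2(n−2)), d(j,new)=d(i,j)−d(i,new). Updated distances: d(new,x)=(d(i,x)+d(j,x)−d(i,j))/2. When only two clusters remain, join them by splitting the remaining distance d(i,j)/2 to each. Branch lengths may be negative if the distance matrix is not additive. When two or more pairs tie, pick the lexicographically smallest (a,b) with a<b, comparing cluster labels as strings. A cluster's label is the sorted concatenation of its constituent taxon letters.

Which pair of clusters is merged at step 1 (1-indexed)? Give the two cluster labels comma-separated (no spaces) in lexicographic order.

1. join B+N (d=8, Q=-207) ⇒ BN; edges |B|=65/8, |N|=-1/8
  updated: d(BN,E)=53/2, d(BN,O)=15, d(BN,P)=23, d(BN,V)=31
2. join E+V (d=11, Q=-259/2) ⇒ EV; edges |E|=67/12, |V|=65/12
  updated: d(BN,EV)=93/4, d(EV,O)=7, d(EV,P)=47/2
3. join BN+P (d=23, Q=-291/4) ⇒ BNP; edges |BN|=199/16, |P|=169/16
  updated: d(BNP,EV)=95/8, d(BNP,O)=3/2
4. join BNP+EV (d=95/8, Q=-163/8) ⇒ BENPV; edges |BNP|=51/16, |EV|=139/16
  updated: d(BENPV,O)=-27/16
5. join BENPV+O (d=-27/16) ⇒ BENOPV; edges |BENPV|=-27/32, |O|=-27/32
final tree: ((((B:65/8,N:-1/8):199/16,P:169/16):51/16,(E:67/12,V:65/12):139/16):-27/32,O:-27/32)
total length: 835/16

B,N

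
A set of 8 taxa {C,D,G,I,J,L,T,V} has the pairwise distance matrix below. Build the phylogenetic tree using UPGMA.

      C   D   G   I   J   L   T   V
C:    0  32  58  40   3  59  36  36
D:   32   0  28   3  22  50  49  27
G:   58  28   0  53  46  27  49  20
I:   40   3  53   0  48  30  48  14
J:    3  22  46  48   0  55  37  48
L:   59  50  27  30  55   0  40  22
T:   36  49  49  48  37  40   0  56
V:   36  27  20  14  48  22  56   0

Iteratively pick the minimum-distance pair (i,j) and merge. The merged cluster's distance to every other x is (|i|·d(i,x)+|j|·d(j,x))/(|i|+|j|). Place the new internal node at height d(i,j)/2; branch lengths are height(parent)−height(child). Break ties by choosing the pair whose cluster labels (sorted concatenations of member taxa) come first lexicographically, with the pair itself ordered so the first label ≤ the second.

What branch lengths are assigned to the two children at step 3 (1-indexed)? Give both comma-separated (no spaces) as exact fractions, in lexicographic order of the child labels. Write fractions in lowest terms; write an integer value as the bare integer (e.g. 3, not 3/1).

10,10

iteration 1: select C,J (d=3); attach at lengths (3/2, 3/2); label the merged cluster CJ
  updated: d(CJ,D)=27, d(CJ,G)=52, d(CJ,I)=44, d(CJ,L)=57, d(CJ,T)=73/2, d(CJ,V)=42
iteration 2: select D,I (d=3); attach at lengths (3/2, 3/2); label the merged cluster DI
  updated: d(CJ,DI)=71/2, d(DI,G)=81/2, d(DI,L)=40, d(DI,T)=97/2, d(DI,V)=41/2
iteration 3: select G,V (d=20); attach at lengths (10, 10); label the merged cluster GV
  updated: d(CJ,GV)=47, d(DI,GV)=61/2, d(GV,L)=49/2, d(GV,T)=105/2
iteration 4: select GV,L (d=49/2); attach at lengths (9/4, 49/4); label the merged cluster GLV
  updated: d(CJ,GLV)=151/3, d(DI,GLV)=101/3, d(GLV,T)=145/3
iteration 5: select DI,GLV (d=101/3); attach at lengths (46/3, 55/12); label the merged cluster DGILV
  updated: d(CJ,DGILV)=222/5, d(DGILV,T)=242/5
iteration 6: select CJ,T (d=73/2); attach at lengths (67/4, 73/4); label the merged cluster CJT
  updated: d(CJT,DGILV)=686/15
iteration 7: select CJT,DGILV (d=686/15); attach at lengths (277/60, 181/30); label the merged cluster CDGIJLTV
final tree: (((C:3/2,J:3/2):67/4,T:73/4):277/60,((D:3/2,I:3/2):46/3,((G:10,V:10):9/4,L:49/4):55/12):181/30)
total length: 1591/15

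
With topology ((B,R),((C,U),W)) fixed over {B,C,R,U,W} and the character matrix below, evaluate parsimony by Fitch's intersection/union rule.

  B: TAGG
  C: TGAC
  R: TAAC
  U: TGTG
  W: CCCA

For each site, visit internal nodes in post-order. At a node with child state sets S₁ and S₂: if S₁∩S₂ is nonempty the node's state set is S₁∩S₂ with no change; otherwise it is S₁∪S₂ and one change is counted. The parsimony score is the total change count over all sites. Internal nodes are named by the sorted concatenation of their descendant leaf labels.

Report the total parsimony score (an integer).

9

site 0, node BR: B={T} ∩ R={T} → {T} (+0)
site 0, node CU: C={T} ∩ U={T} → {T} (+0)
site 0, node CUW: CU={T} ∪ W={C} → {C,T} (+1)
site 0, node BCRUW: BR={T} ∩ CUW={C,T} → {T} (+0)
site 1, node BR: B={A} ∩ R={A} → {A} (+0)
site 1, node CU: C={G} ∩ U={G} → {G} (+0)
site 1, node CUW: CU={G} ∪ W={C} → {C,G} (+1)
site 1, node BCRUW: BR={A} ∪ CUW={C,G} → {A,C,G} (+1)
site 2, node BR: B={G} ∪ R={A} → {A,G} (+1)
site 2, node CU: C={A} ∪ U={T} → {A,T} (+1)
site 2, node CUW: CU={A,T} ∪ W={C} → {A,C,T} (+1)
site 2, node BCRUW: BR={A,G} ∩ CUW={A,C,T} → {A} (+0)
site 3, node BR: B={G} ∪ R={C} → {C,G} (+1)
site 3, node CU: C={C} ∪ U={G} → {C,G} (+1)
site 3, node CUW: CU={C,G} ∪ W={A} → {A,C,G} (+1)
site 3, node BCRUW: BR={C,G} ∩ CUW={A,C,G} → {C,G} (+0)
per-site changes: [1, 2, 3, 3]; total = 9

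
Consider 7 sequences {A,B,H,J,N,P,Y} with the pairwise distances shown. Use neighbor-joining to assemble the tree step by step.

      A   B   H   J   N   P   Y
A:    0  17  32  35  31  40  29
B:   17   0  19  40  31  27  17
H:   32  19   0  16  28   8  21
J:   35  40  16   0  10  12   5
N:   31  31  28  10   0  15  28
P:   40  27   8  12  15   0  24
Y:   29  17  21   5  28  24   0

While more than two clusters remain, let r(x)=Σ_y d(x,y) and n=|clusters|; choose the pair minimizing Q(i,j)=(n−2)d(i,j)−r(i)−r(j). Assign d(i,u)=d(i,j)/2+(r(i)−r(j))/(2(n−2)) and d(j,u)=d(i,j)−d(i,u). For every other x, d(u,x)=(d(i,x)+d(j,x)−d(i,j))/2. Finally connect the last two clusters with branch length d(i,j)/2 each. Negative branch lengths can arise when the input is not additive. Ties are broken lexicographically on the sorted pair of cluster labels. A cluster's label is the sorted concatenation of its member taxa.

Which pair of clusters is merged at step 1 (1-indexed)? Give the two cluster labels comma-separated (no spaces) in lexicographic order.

1. join A+B (d=17, Q=-250) ⇒ AB; edges |A|=59/5, |B|=26/5
  updated: d(AB,H)=17, d(AB,J)=29, d(AB,N)=45/2, d(AB,P)=25, d(AB,Y)=29/2
2. join J+Y (d=5, Q=-289/2) ⇒ JY; edges |J|=-1/16, |Y|=81/16
  updated: d(AB,JY)=77/4, d(H,JY)=16, d(JY,N)=33/2, d(JY,P)=31/2
3. join H+P (d=8, Q=-217/2) ⇒ HP; edges |H|=59/12, |P|=37/12
  updated: d(AB,HP)=17, d(HP,JY)=47/4, d(HP,N)=35/2
4. join AB+HP (d=17, Q=-71) ⇒ ABHP; edges |AB|=93/8, |HP|=43/8
  updated: d(ABHP,JY)=7, d(ABHP,N)=23/2
5. join ABHP+JY (d=7, Q=-35) ⇒ ABHJPY; edges |ABHP|=1, |JY|=6
  updated: d(ABHJPY,N)=21/2
6. join ABHJPY+N (d=21/2) ⇒ ABHJNPY; edges |ABHJPY|=21/4, |N|=21/4
final tree: ((((A:59/5,B:26/5):93/8,(H:59/12,P:37/12):43/8):1,(J:-1/16,Y:81/16):6):21/4,N:21/4)
total length: 129/2

A,B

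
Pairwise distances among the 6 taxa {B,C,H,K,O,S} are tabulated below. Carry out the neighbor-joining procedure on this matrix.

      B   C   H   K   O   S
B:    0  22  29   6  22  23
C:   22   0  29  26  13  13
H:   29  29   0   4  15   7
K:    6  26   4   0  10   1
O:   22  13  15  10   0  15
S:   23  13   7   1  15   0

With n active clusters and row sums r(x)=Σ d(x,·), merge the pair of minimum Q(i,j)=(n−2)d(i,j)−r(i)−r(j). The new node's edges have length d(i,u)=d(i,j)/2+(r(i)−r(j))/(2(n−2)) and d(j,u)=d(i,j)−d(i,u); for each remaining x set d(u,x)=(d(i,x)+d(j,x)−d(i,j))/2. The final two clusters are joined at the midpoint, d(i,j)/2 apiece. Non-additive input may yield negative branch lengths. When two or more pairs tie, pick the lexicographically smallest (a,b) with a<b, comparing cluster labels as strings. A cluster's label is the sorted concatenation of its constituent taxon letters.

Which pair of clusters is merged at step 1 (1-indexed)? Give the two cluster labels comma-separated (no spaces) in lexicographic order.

C,O

step 1: merge (C,O) at d=13, Q=-126; branch lengths C→10, O→3; new cluster CO
  updated: d(B,CO)=31/2, d(CO,H)=31/2, d(CO,K)=23/2, d(CO,S)=15/2
step 2: merge (B,K) at d=6, Q=-78; branch lengths B→23/2, K→-11/2; new cluster BK
  updated: d(BK,CO)=21/2, d(BK,H)=27/2, d(BK,S)=9
step 3: merge (BK,CO) at d=21/2, Q=-91/2; branch lengths BK→41/8, CO→43/8; new cluster BCKO
  updated: d(BCKO,H)=37/4, d(BCKO,S)=3
step 4: merge (BCKO,H) at d=37/4, Q=-77/4; branch lengths BCKO→21/8, H→53/8; new cluster BCHKO
  updated: d(BCHKO,S)=3/8
step 5: merge (BCHKO,S) at d=3/8; branch lengths BCHKO→3/16, S→3/16; new cluster BCHKOS
final tree: ((((B:23/2,K:-11/2):41/8,(C:10,O:3):43/8):21/8,H:53/8):3/16,S:3/16)
total length: 313/8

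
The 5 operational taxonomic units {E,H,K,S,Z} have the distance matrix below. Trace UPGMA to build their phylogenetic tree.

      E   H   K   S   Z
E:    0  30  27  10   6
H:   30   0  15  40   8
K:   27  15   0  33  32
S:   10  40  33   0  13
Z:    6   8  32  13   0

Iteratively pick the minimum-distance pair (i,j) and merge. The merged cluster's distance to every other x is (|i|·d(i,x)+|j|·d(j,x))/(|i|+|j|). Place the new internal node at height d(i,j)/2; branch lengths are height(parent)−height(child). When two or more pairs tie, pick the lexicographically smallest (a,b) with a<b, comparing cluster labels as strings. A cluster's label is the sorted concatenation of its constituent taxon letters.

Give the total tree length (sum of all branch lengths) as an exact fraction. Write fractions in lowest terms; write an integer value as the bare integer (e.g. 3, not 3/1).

step 1: merge (E,Z) at d=6; branch lengths E→3, Z→3; new cluster EZ
  updated: d(EZ,H)=19, d(EZ,K)=59/2, d(EZ,S)=23/2
step 2: merge (EZ,S) at d=23/2; branch lengths EZ→11/4, S→23/4; new cluster ESZ
  updated: d(ESZ,H)=26, d(ESZ,K)=92/3
step 3: merge (H,K) at d=15; branch lengths H→15/2, K→15/2; new cluster HK
  updated: d(ESZ,HK)=85/3
step 4: merge (ESZ,HK) at d=85/3; branch lengths ESZ→101/12, HK→20/3; new cluster EHKSZ
final tree: (((E:3,Z:3):11/4,S:23/4):101/12,(H:15/2,K:15/2):20/3)
total length: 535/12

535/12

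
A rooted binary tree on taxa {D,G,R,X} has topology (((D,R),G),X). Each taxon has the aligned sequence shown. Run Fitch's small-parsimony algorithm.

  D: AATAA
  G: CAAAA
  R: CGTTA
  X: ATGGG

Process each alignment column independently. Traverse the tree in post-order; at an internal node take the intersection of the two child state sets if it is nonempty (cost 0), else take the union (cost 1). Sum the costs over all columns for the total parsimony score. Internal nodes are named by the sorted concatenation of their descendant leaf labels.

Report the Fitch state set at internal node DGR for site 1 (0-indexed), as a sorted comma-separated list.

A

site 0, node DR: D={A} ∪ R={C} → {A,C} (+1)
site 0, node DGR: DR={A,C} ∩ G={C} → {C} (+0)
site 0, node DGRX: DGR={C} ∪ X={A} → {A,C} (+1)
site 1, node DR: D={A} ∪ R={G} → {A,G} (+1)
site 1, node DGR: DR={A,G} ∩ G={A} → {A} (+0)
site 1, node DGRX: DGR={A} ∪ X={T} → {A,T} (+1)
site 2, node DR: D={T} ∩ R={T} → {T} (+0)
site 2, node DGR: DR={T} ∪ G={A} → {A,T} (+1)
site 2, node DGRX: DGR={A,T} ∪ X={G} → {A,G,T} (+1)
site 3, node DR: D={A} ∪ R={T} → {A,T} (+1)
site 3, node DGR: DR={A,T} ∩ G={A} → {A} (+0)
site 3, node DGRX: DGR={A} ∪ X={G} → {A,G} (+1)
site 4, node DR: D={A} ∩ R={A} → {A} (+0)
site 4, node DGR: DR={A} ∩ G={A} → {A} (+0)
site 4, node DGRX: DGR={A} ∪ X={G} → {A,G} (+1)
per-site changes: [2, 2, 2, 2, 1]; total = 9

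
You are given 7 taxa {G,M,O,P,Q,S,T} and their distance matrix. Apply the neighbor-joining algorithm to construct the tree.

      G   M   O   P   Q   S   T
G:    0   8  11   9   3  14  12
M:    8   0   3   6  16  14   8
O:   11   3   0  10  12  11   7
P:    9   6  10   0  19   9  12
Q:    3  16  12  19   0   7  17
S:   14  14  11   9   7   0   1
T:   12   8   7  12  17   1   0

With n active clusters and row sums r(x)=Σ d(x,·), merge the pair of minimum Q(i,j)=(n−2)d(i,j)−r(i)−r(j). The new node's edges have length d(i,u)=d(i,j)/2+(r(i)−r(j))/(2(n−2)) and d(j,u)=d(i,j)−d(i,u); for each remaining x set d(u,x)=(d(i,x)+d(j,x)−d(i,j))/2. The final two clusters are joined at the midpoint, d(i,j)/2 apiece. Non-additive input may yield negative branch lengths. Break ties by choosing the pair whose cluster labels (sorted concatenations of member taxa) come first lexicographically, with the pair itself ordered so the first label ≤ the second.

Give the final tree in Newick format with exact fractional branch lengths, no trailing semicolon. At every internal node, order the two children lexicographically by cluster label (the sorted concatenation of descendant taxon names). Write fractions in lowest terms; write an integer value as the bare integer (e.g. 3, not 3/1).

1. join G+Q (d=3, Q=-116) ⇒ GQ; edges |G|=-1/5, |Q|=16/5
  updated: d(GQ,M)=21/2, d(GQ,O)=10, d(GQ,P)=25/2, d(GQ,S)=9, d(GQ,T)=13
2. join S+T (d=1, Q=-81) ⇒ ST; edges |S|=7/8, |T|=1/8
  updated: d(GQ,ST)=21/2, d(M,ST)=21/2, d(O,ST)=17/2, d(P,ST)=10
3. join M+O (d=3, Q=-105/2) ⇒ MO; edges |M|=5/4, |O|=7/4
  updated: d(GQ,MO)=35/4, d(MO,P)=13/2, d(MO,ST)=8
4. join GQ+ST (d=21/2, Q=-157/4) ⇒ GQST; edges |GQ|=97/16, |ST|=71/16
  updated: d(GQST,MO)=25/8, d(GQST,P)=6
5. join GQST+MO (d=25/8, Q=-125/8) ⇒ GMOQST; edges |GQST|=21/16, |MO|=29/16
  updated: d(GMOQST,P)=75/16
6. join GMOQST+P (d=75/16) ⇒ GMOPQST; edges |GMOQST|=75/32, |P|=75/32
final tree: ((((G:-1/5,Q:16/5):97/16,(S:7/8,T:1/8):71/16):21/16,(M:5/4,O:7/4):29/16):75/32,P:75/32)
total length: 405/16

((((G:-1/5,Q:16/5):97/16,(S:7/8,T:1/8):71/16):21/16,(M:5/4,O:7/4):29/16):75/32,P:75/32)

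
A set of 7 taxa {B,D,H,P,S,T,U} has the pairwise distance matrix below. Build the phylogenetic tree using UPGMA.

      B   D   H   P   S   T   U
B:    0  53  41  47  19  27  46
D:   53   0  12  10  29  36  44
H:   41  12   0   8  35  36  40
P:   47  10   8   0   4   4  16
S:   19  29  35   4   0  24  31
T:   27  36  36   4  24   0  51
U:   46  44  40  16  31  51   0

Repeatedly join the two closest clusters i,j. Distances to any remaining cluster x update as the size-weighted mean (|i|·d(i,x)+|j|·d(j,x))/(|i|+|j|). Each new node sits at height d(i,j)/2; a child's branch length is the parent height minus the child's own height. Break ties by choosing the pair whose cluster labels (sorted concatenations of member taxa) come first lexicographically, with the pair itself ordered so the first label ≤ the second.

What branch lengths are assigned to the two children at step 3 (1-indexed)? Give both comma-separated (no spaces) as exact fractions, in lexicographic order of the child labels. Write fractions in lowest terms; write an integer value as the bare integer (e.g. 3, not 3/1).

5,7

step 1: merge (P,S) at d=4; branch lengths P→2, S→2; new cluster PS
  updated: d(B,PS)=33, d(D,PS)=39/2, d(H,PS)=43/2, d(PS,T)=14, d(PS,U)=47/2
step 2: merge (D,H) at d=12; branch lengths D→6, H→6; new cluster DH
  updated: d(B,DH)=47, d(DH,PS)=41/2, d(DH,T)=36, d(DH,U)=42
step 3: merge (PS,T) at d=14; branch lengths PS→5, T→7; new cluster PST
  updated: d(B,PST)=31, d(DH,PST)=77/3, d(PST,U)=98/3
step 4: merge (DH,PST) at d=77/3; branch lengths DH→41/6, PST→35/6; new cluster DHPST
  updated: d(B,DHPST)=187/5, d(DHPST,U)=182/5
step 5: merge (DHPST,U) at d=182/5; branch lengths DHPST→161/30, U→91/5; new cluster DHPSTU
  updated: d(B,DHPSTU)=233/6
step 6: merge (B,DHPSTU) at d=233/6; branch lengths B→233/12, DHPSTU→73/60; new cluster BDHPSTU
final tree: (B:233/12,(((D:6,H:6):41/6,((P:2,S:2):5,T:7):35/6):161/30,U:91/5):73/60)
total length: 1273/15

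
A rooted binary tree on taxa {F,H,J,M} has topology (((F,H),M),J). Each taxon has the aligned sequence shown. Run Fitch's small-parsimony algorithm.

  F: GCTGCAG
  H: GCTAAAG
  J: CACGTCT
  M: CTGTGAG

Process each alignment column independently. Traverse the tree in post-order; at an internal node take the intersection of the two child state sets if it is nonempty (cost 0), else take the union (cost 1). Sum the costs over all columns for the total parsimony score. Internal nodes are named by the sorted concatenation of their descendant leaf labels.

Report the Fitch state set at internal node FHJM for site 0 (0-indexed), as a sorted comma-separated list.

C

site 0, node FH: F={G} ∩ H={G} → {G} (+0)
site 0, node FHM: FH={G} ∪ M={C} → {C,G} (+1)
site 0, node FHJM: FHM={C,G} ∩ J={C} → {C} (+0)
site 1, node FH: F={C} ∩ H={C} → {C} (+0)
site 1, node FHM: FH={C} ∪ M={T} → {C,T} (+1)
site 1, node FHJM: FHM={C,T} ∪ J={A} → {A,C,T} (+1)
site 2, node FH: F={T} ∩ H={T} → {T} (+0)
site 2, node FHM: FH={T} ∪ M={G} → {G,T} (+1)
site 2, node FHJM: FHM={G,T} ∪ J={C} → {C,G,T} (+1)
site 3, node FH: F={G} ∪ H={A} → {A,G} (+1)
site 3, node FHM: FH={A,G} ∪ M={T} → {A,G,T} (+1)
site 3, node FHJM: FHM={A,G,T} ∩ J={G} → {G} (+0)
site 4, node FH: F={C} ∪ H={A} → {A,C} (+1)
site 4, node FHM: FH={A,C} ∪ M={G} → {A,C,G} (+1)
site 4, node FHJM: FHM={A,C,G} ∪ J={T} → {A,C,G,T} (+1)
site 5, node FH: F={A} ∩ H={A} → {A} (+0)
site 5, node FHM: FH={A} ∩ M={A} → {A} (+0)
site 5, node FHJM: FHM={A} ∪ J={C} → {A,C} (+1)
site 6, node FH: F={G} ∩ H={G} → {G} (+0)
site 6, node FHM: FH={G} ∩ M={G} → {G} (+0)
site 6, node FHJM: FHM={G} ∪ J={T} → {G,T} (+1)
per-site changes: [1, 2, 2, 2, 3, 1, 1]; total = 12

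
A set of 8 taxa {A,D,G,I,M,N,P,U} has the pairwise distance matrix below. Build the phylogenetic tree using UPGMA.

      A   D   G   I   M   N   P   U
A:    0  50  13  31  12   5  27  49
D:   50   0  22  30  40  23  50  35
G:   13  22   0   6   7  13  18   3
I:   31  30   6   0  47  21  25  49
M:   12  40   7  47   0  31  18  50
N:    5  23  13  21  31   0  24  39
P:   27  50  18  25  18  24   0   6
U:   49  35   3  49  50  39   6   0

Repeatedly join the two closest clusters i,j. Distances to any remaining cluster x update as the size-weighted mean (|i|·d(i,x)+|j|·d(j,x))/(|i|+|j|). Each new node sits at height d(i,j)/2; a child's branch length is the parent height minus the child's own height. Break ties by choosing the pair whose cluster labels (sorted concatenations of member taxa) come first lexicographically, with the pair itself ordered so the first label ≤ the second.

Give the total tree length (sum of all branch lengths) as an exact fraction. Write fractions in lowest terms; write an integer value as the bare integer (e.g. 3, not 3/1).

593/7

step 1: merge (G,U) at d=3; branch lengths G→3/2, U→3/2; new cluster GU
  updated: d(A,GU)=31, d(D,GU)=57/2, d(GU,I)=55/2, d(GU,M)=57/2, d(GU,N)=26, d(GU,P)=12
step 2: merge (A,N) at d=5; branch lengths A→5/2, N→5/2; new cluster AN
  updated: d(AN,D)=73/2, d(AN,GU)=57/2, d(AN,I)=26, d(AN,M)=43/2, d(AN,P)=51/2
step 3: merge (GU,P) at d=12; branch lengths GU→9/2, P→6; new cluster GPU
  updated: d(AN,GPU)=55/2, d(D,GPU)=107/3, d(GPU,I)=80/3, d(GPU,M)=25
step 4: merge (AN,M) at d=43/2; branch lengths AN→33/4, M→43/4; new cluster AMN
  updated: d(AMN,D)=113/3, d(AMN,GPU)=80/3, d(AMN,I)=33
step 5: merge (AMN,GPU) at d=80/3; branch lengths AMN→31/12, GPU→22/3; new cluster AGMNPU
  updated: d(AGMNPU,D)=110/3, d(AGMNPU,I)=179/6
step 6: merge (AGMNPU,I) at d=179/6; branch lengths AGMNPU→19/12, I→179/12; new cluster AGIMNPU
  updated: d(AGIMNPU,D)=250/7
step 7: merge (AGIMNPU,D) at d=250/7; branch lengths AGIMNPU→247/84, D→125/7; new cluster ADGIMNPU
final tree: (((((A:5/2,N:5/2):33/4,M:43/4):31/12,((G:3/2,U:3/2):9/2,P:6):22/3):19/12,I:179/12):247/84,D:125/7)
total length: 593/7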